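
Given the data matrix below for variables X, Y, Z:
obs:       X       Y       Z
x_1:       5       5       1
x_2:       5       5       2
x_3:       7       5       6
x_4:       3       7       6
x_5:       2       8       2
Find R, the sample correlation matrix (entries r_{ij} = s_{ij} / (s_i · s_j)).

Step 1 — column means:
  mean(X) = (5 + 5 + 7 + 3 + 2) / 5 = 22/5 = 4.4
  mean(Y) = (5 + 5 + 5 + 7 + 8) / 5 = 30/5 = 6
  mean(Z) = (1 + 2 + 6 + 6 + 2) / 5 = 17/5 = 3.4

Step 2 — sample variances and covariances s[i,j] = (1/(n-1)) · Σ_k (x_{k,i} - mean_i) · (x_{k,j} - mean_j), with n-1 = 4:
  s[X,X] = ((0.6)·(0.6) + (0.6)·(0.6) + (2.6)·(2.6) + (-1.4)·(-1.4) + (-2.4)·(-2.4)) / 4 = 15.2/4 = 3.8
  s[X,Y] = ((0.6)·(-1) + (0.6)·(-1) + (2.6)·(-1) + (-1.4)·(1) + (-2.4)·(2)) / 4 = -10/4 = -2.5
  s[X,Z] = ((0.6)·(-2.4) + (0.6)·(-1.4) + (2.6)·(2.6) + (-1.4)·(2.6) + (-2.4)·(-1.4)) / 4 = 4.2/4 = 1.05
  s[Y,Y] = ((-1)·(-1) + (-1)·(-1) + (-1)·(-1) + (1)·(1) + (2)·(2)) / 4 = 8/4 = 2
  s[Y,Z] = ((-1)·(-2.4) + (-1)·(-1.4) + (-1)·(2.6) + (1)·(2.6) + (2)·(-1.4)) / 4 = 1/4 = 0.25
  s[Z,Z] = ((-2.4)·(-2.4) + (-1.4)·(-1.4) + (2.6)·(2.6) + (2.6)·(2.6) + (-1.4)·(-1.4)) / 4 = 23.2/4 = 5.8
  Sample standard deviations s_i = √(s[i,i]):
  s(X) = √(3.8) = 1.9494
  s(Y) = √(2) = 1.4142
  s(Z) = √(5.8) = 2.4083

Step 3 — r_{ij} = s_{ij} / (s_i · s_j):
  r[X,X] = 1 (diagonal).
  r[X,Y] = -2.5 / (1.9494 · 1.4142) = -2.5 / 2.7568 = -0.9068
  r[X,Z] = 1.05 / (1.9494 · 2.4083) = 1.05 / 4.6947 = 0.2237
  r[Y,Y] = 1 (diagonal).
  r[Y,Z] = 0.25 / (1.4142 · 2.4083) = 0.25 / 3.4059 = 0.0734
  r[Z,Z] = 1 (diagonal).

R is symmetric with unit diagonal. Assembling:

R = [[1, -0.9068, 0.2237],
 [-0.9068, 1, 0.0734],
 [0.2237, 0.0734, 1]]


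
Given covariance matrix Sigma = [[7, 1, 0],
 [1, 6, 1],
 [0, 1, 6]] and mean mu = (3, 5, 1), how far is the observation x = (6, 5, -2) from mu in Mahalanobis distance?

Step 1 — centre the observation: (x - mu) = (3, 0, -3).

Step 2 — invert Sigma (cofactor / det for 3×3, or solve directly):
  Sigma^{-1} = [[0.1464, -0.0251, 0.0042],
 [-0.0251, 0.1757, -0.0293],
 [0.0042, -0.0293, 0.1715]].

Step 3 — form the quadratic (x - mu)^T · Sigma^{-1} · (x - mu):
  Sigma^{-1} · (x - mu) = (0.4268, 0.0126, -0.5021).
  (x - mu)^T · [Sigma^{-1} · (x - mu)] = (3)·(0.4268) + (0)·(0.0126) + (-3)·(-0.5021) = 2.7866.

Step 4 — take square root: d = √(2.7866) ≈ 1.6693.

d(x, mu) = √(2.7866) ≈ 1.6693


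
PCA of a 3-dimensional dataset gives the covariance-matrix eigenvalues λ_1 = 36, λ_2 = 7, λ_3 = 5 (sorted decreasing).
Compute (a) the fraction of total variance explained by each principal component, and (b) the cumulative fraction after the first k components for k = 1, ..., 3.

Step 1 — total variance = trace(Sigma) = Σ λ_i = 36 + 7 + 5 = 48.

Step 2 — fraction explained by component i = λ_i / Σ λ:
  PC1: 36/48 = 0.75
  PC2: 7/48 = 0.1458
  PC3: 5/48 = 0.1042

Step 3 — cumulative fraction after k components = (λ_1 + ... + λ_k) / Σ λ:
  k = 1: 36/48 = 0.75
  k = 2: (36 + 7)/48 = 43/48 = 0.8958
  k = 3: (36 + 7 + 5)/48 = 48/48 = 1

Summary (fraction, with percent):

explained: PC1 0.75 (75%), PC2 0.1458 (14.58%), PC3 0.1042 (10.42%);  cumulative: 0.75, 0.8958, 1


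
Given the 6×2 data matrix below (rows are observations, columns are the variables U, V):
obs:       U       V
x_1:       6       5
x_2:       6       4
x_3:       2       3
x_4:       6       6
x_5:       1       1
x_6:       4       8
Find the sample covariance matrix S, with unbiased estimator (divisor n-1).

Step 1 — column means:
  mean(U) = (6 + 6 + 2 + 6 + 1 + 4) / 6 = 25/6 = 4.1667
  mean(V) = (5 + 4 + 3 + 6 + 1 + 8) / 6 = 27/6 = 4.5

Step 2 — sample covariance S[i,j] = (1/(n-1)) · Σ_k (x_{k,i} - mean_i) · (x_{k,j} - mean_j), with n-1 = 5.
  S[U,U] = ((1.8333)·(1.8333) + (1.8333)·(1.8333) + (-2.1667)·(-2.1667) + (1.8333)·(1.8333) + (-3.1667)·(-3.1667) + (-0.1667)·(-0.1667)) / 5 = 24.8333/5 = 4.9667
  S[U,V] = ((1.8333)·(0.5) + (1.8333)·(-0.5) + (-2.1667)·(-1.5) + (1.8333)·(1.5) + (-3.1667)·(-3.5) + (-0.1667)·(3.5)) / 5 = 16.5/5 = 3.3
  S[V,V] = ((0.5)·(0.5) + (-0.5)·(-0.5) + (-1.5)·(-1.5) + (1.5)·(1.5) + (-3.5)·(-3.5) + (3.5)·(3.5)) / 5 = 29.5/5 = 5.9

S is symmetric (S[j,i] = S[i,j]). Assembling:

S = [[4.9667, 3.3],
 [3.3, 5.9]]


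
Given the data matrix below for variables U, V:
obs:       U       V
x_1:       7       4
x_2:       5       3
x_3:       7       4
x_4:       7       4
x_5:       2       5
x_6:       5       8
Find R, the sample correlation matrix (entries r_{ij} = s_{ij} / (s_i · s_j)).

Step 1 — column means:
  mean(U) = (7 + 5 + 7 + 7 + 2 + 5) / 6 = 33/6 = 5.5
  mean(V) = (4 + 3 + 4 + 4 + 5 + 8) / 6 = 28/6 = 4.6667

Step 2 — sample variances and covariances s[i,j] = (1/(n-1)) · Σ_k (x_{k,i} - mean_i) · (x_{k,j} - mean_j), with n-1 = 5:
  s[U,U] = ((1.5)·(1.5) + (-0.5)·(-0.5) + (1.5)·(1.5) + (1.5)·(1.5) + (-3.5)·(-3.5) + (-0.5)·(-0.5)) / 5 = 19.5/5 = 3.9
  s[U,V] = ((1.5)·(-0.6667) + (-0.5)·(-1.6667) + (1.5)·(-0.6667) + (1.5)·(-0.6667) + (-3.5)·(0.3333) + (-0.5)·(3.3333)) / 5 = -5/5 = -1
  s[V,V] = ((-0.6667)·(-0.6667) + (-1.6667)·(-1.6667) + (-0.6667)·(-0.6667) + (-0.6667)·(-0.6667) + (0.3333)·(0.3333) + (3.3333)·(3.3333)) / 5 = 15.3333/5 = 3.0667
  Sample standard deviations s_i = √(s[i,i]):
  s(U) = √(3.9) = 1.9748
  s(V) = √(3.0667) = 1.7512

Step 3 — r_{ij} = s_{ij} / (s_i · s_j):
  r[U,U] = 1 (diagonal).
  r[U,V] = -1 / (1.9748 · 1.7512) = -1 / 3.4583 = -0.2892
  r[V,V] = 1 (diagonal).

R is symmetric with unit diagonal. Assembling:

R = [[1, -0.2892],
 [-0.2892, 1]]


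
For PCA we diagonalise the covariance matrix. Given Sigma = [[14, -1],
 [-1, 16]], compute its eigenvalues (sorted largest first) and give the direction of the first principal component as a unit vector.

Step 1 — characteristic polynomial of 2×2 Sigma:
  det(Sigma - λI) = λ² - trace · λ + det = 0.
  trace = 14 + 16 = 30, det = 14·16 - (-1)² = 223.
Step 2 — discriminant:
  Δ = trace² - 4·det = 900 - 892 = 8.
Step 3 — eigenvalues:
  λ = (trace ± √Δ)/2 = (30 ± 2.8284)/2,
  λ_1 = 16.4142,  λ_2 = 13.5858.

Step 4 — unit eigenvector for λ_1: solve (Sigma - λ_1 I)v = 0. First row:
  (14 - 16.4142)·v_x + (-1)·v_y = 0, i.e. (-2.4142)·v_x + (-1)·v_y = 0,
  so v ∝ (b, λ_1 - a) = (-1, 2.4142); multiply by -1 so the first entry is positive: u = (1, -2.4142).
  ||u|| = √((1)² + (-2.4142)²) = √(6.8284) ≈ 2.6131,
  v_1 = u/||u|| ≈ (0.3827, -0.9239) (||v_1|| = 1).

λ_1 = 16.4142,  λ_2 = 13.5858;  v_1 ≈ (0.3827, -0.9239)


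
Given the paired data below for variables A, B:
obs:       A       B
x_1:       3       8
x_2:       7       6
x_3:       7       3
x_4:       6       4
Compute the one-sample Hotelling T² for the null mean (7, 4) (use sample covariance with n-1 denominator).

Step 1 — sample mean vector:
  mean(A) = (3 + 7 + 7 + 6) / 4 = 23/4 = 5.75
  mean(B) = (8 + 6 + 3 + 4) / 4 = 21/4 = 5.25
  x̄ = (5.75, 5.25),  deviation x̄ - mu_0 = (5.75, 5.25) - (7, 4) = (-1.25, 1.25).

Step 2 — sample covariance matrix, S[i,j] = (1/(n-1)) · Σ_k (x_{k,i} - mean_i) · (x_{k,j} - mean_j), divisor n-1 = 3:
  S[A,A] = ((-2.75)·(-2.75) + (1.25)·(1.25) + (1.25)·(1.25) + (0.25)·(0.25)) / 3 = 10.75/3 = 3.5833
  S[A,B] = ((-2.75)·(2.75) + (1.25)·(0.75) + (1.25)·(-2.25) + (0.25)·(-1.25)) / 3 = -9.75/3 = -3.25
  S[B,B] = ((2.75)·(2.75) + (0.75)·(0.75) + (-2.25)·(-2.25) + (-1.25)·(-1.25)) / 3 = 14.75/3 = 4.9167
  S = [[3.5833, -3.25],
 [-3.25, 4.9167]].

Step 3 — invert S. det(S) = 3.5833·4.9167 - (-3.25)² = 7.0556.
  S^{-1} = (1/det) · [[d, -b], [-b, a]] = [[0.6969, 0.4606],
 [0.4606, 0.5079]].

Step 4 — quadratic form (x̄ - mu_0)^T · S^{-1} · (x̄ - mu_0):
  S^{-1} · (x̄ - mu_0) = (-0.2953, 0.0591),
  (x̄ - mu_0)^T · [...] = (-1.25)·(-0.2953) + (1.25)·(0.0591) = 0.4429.

Step 5 — scale by n: T² = 4 · 0.4429 = 1.7717.

T² ≈ 1.7717


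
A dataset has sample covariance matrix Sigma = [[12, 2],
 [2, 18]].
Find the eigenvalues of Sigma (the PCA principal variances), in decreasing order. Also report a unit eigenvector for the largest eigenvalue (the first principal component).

Step 1 — characteristic polynomial of 2×2 Sigma:
  det(Sigma - λI) = λ² - trace · λ + det = 0.
  trace = 12 + 18 = 30, det = 12·18 - (2)² = 212.
Step 2 — discriminant:
  Δ = trace² - 4·det = 900 - 848 = 52.
Step 3 — eigenvalues:
  λ = (trace ± √Δ)/2 = (30 ± 7.2111)/2,
  λ_1 = 18.6056,  λ_2 = 11.3944.

Step 4 — unit eigenvector for λ_1: solve (Sigma - λ_1 I)v = 0. First row:
  (12 - 18.6056)·v_x + (2)·v_y = 0, i.e. (-6.6056)·v_x + (2)·v_y = 0,
  so v ∝ (b, λ_1 - a) = (2, 6.6056) = u.
  ||u|| = √((2)² + (6.6056)²) = √(47.6333) ≈ 6.9017,
  v_1 = u/||u|| ≈ (0.2898, 0.9571) (||v_1|| = 1).

λ_1 = 18.6056,  λ_2 = 11.3944;  v_1 ≈ (0.2898, 0.9571)


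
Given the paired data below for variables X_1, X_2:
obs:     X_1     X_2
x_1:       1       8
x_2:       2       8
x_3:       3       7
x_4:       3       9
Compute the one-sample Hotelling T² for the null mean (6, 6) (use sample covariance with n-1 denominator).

Step 1 — sample mean vector:
  mean(X_1) = (1 + 2 + 3 + 3) / 4 = 9/4 = 2.25
  mean(X_2) = (8 + 8 + 7 + 9) / 4 = 32/4 = 8
  x̄ = (2.25, 8),  deviation x̄ - mu_0 = (2.25, 8) - (6, 6) = (-3.75, 2).

Step 2 — sample covariance matrix, S[i,j] = (1/(n-1)) · Σ_k (x_{k,i} - mean_i) · (x_{k,j} - mean_j), divisor n-1 = 3:
  S[X_1,X_1] = ((-1.25)·(-1.25) + (-0.25)·(-0.25) + (0.75)·(0.75) + (0.75)·(0.75)) / 3 = 2.75/3 = 0.9167
  S[X_1,X_2] = ((-1.25)·(0) + (-0.25)·(0) + (0.75)·(-1) + (0.75)·(1)) / 3 = 0/3 = 0
  S[X_2,X_2] = ((0)·(0) + (0)·(0) + (-1)·(-1) + (1)·(1)) / 3 = 2/3 = 0.6667
  S = [[0.9167, 0],
 [0, 0.6667]].

Step 3 — invert S. det(S) = 0.9167·0.6667 - (0)² = 0.6111.
  S^{-1} = (1/det) · [[d, -b], [-b, a]] = [[1.0909, 0],
 [0, 1.5]].

Step 4 — quadratic form (x̄ - mu_0)^T · S^{-1} · (x̄ - mu_0):
  S^{-1} · (x̄ - mu_0) = (-4.0909, 3),
  (x̄ - mu_0)^T · [...] = (-3.75)·(-4.0909) + (2)·(3) = 21.3409.

Step 5 — scale by n: T² = 4 · 21.3409 = 85.3636.

T² ≈ 85.3636


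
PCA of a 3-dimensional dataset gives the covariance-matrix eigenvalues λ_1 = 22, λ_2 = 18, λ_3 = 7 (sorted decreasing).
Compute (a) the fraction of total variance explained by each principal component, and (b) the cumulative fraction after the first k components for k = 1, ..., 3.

Step 1 — total variance = trace(Sigma) = Σ λ_i = 22 + 18 + 7 = 47.

Step 2 — fraction explained by component i = λ_i / Σ λ:
  PC1: 22/47 = 0.4681
  PC2: 18/47 = 0.383
  PC3: 7/47 = 0.1489

Step 3 — cumulative fraction after k components = (λ_1 + ... + λ_k) / Σ λ:
  k = 1: 22/47 = 0.4681
  k = 2: (22 + 18)/47 = 40/47 = 0.8511
  k = 3: (22 + 18 + 7)/47 = 47/47 = 1

Summary (fraction, with percent):

explained: PC1 0.4681 (46.81%), PC2 0.383 (38.3%), PC3 0.1489 (14.89%);  cumulative: 0.4681, 0.8511, 1


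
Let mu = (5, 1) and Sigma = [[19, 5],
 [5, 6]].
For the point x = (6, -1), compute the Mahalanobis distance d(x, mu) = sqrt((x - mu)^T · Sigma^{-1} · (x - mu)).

Step 1 — centre the observation: (x - mu) = (1, -2).

Step 2 — invert Sigma. det(Sigma) = 19·6 - (5)² = 89.
  Sigma^{-1} = (1/det) · [[d, -b], [-b, a]] = [[0.0674, -0.0562],
 [-0.0562, 0.2135]].

Step 3 — form the quadratic (x - mu)^T · Sigma^{-1} · (x - mu):
  Sigma^{-1} · (x - mu) = (0.1798, -0.4831).
  (x - mu)^T · [Sigma^{-1} · (x - mu)] = (1)·(0.1798) + (-2)·(-0.4831) = 1.1461.

Step 4 — take square root: d = √(1.1461) ≈ 1.0705.

d(x, mu) = √(1.1461) ≈ 1.0705


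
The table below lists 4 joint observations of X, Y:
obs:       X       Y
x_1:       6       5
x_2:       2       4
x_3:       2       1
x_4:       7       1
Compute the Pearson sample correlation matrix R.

Step 1 — column means:
  mean(X) = (6 + 2 + 2 + 7) / 4 = 17/4 = 4.25
  mean(Y) = (5 + 4 + 1 + 1) / 4 = 11/4 = 2.75

Step 2 — sample variances and covariances s[i,j] = (1/(n-1)) · Σ_k (x_{k,i} - mean_i) · (x_{k,j} - mean_j), with n-1 = 3:
  s[X,X] = ((1.75)·(1.75) + (-2.25)·(-2.25) + (-2.25)·(-2.25) + (2.75)·(2.75)) / 3 = 20.75/3 = 6.9167
  s[X,Y] = ((1.75)·(2.25) + (-2.25)·(1.25) + (-2.25)·(-1.75) + (2.75)·(-1.75)) / 3 = 0.25/3 = 0.0833
  s[Y,Y] = ((2.25)·(2.25) + (1.25)·(1.25) + (-1.75)·(-1.75) + (-1.75)·(-1.75)) / 3 = 12.75/3 = 4.25
  Sample standard deviations s_i = √(s[i,i]):
  s(X) = √(6.9167) = 2.63
  s(Y) = √(4.25) = 2.0616

Step 3 — r_{ij} = s_{ij} / (s_i · s_j):
  r[X,X] = 1 (diagonal).
  r[X,Y] = 0.0833 / (2.63 · 2.0616) = 0.0833 / 5.4218 = 0.0154
  r[Y,Y] = 1 (diagonal).

R is symmetric with unit diagonal. Assembling:

R = [[1, 0.0154],
 [0.0154, 1]]


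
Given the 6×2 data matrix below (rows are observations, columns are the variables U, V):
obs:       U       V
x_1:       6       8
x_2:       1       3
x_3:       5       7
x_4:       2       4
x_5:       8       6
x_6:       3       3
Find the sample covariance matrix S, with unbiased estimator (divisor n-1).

Step 1 — column means:
  mean(U) = (6 + 1 + 5 + 2 + 8 + 3) / 6 = 25/6 = 4.1667
  mean(V) = (8 + 3 + 7 + 4 + 6 + 3) / 6 = 31/6 = 5.1667

Step 2 — sample covariance S[i,j] = (1/(n-1)) · Σ_k (x_{k,i} - mean_i) · (x_{k,j} - mean_j), with n-1 = 5.
  S[U,U] = ((1.8333)·(1.8333) + (-3.1667)·(-3.1667) + (0.8333)·(0.8333) + (-2.1667)·(-2.1667) + (3.8333)·(3.8333) + (-1.1667)·(-1.1667)) / 5 = 34.8333/5 = 6.9667
  S[U,V] = ((1.8333)·(2.8333) + (-3.1667)·(-2.1667) + (0.8333)·(1.8333) + (-2.1667)·(-1.1667) + (3.8333)·(0.8333) + (-1.1667)·(-2.1667)) / 5 = 21.8333/5 = 4.3667
  S[V,V] = ((2.8333)·(2.8333) + (-2.1667)·(-2.1667) + (1.8333)·(1.8333) + (-1.1667)·(-1.1667) + (0.8333)·(0.8333) + (-2.1667)·(-2.1667)) / 5 = 22.8333/5 = 4.5667

S is symmetric (S[j,i] = S[i,j]). Assembling:

S = [[6.9667, 4.3667],
 [4.3667, 4.5667]]


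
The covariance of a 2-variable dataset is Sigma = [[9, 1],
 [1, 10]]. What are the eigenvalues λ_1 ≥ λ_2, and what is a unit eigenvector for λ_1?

Step 1 — characteristic polynomial of 2×2 Sigma:
  det(Sigma - λI) = λ² - trace · λ + det = 0.
  trace = 9 + 10 = 19, det = 9·10 - (1)² = 89.
Step 2 — discriminant:
  Δ = trace² - 4·det = 361 - 356 = 5.
Step 3 — eigenvalues:
  λ = (trace ± √Δ)/2 = (19 ± 2.2361)/2,
  λ_1 = 10.618,  λ_2 = 8.382.

Step 4 — unit eigenvector for λ_1: solve (Sigma - λ_1 I)v = 0. First row:
  (9 - 10.618)·v_x + (1)·v_y = 0, i.e. (-1.618)·v_x + (1)·v_y = 0,
  so v ∝ (b, λ_1 - a) = (1, 1.618) = u.
  ||u|| = √((1)² + (1.618)²) = √(3.618) ≈ 1.9021,
  v_1 = u/||u|| ≈ (0.5257, 0.8507) (||v_1|| = 1).

λ_1 = 10.618,  λ_2 = 8.382;  v_1 ≈ (0.5257, 0.8507)


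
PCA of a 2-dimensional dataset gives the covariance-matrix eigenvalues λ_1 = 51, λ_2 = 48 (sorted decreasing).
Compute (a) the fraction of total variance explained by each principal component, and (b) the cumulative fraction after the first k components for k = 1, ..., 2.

Step 1 — total variance = trace(Sigma) = Σ λ_i = 51 + 48 = 99.

Step 2 — fraction explained by component i = λ_i / Σ λ:
  PC1: 51/99 = 0.5152
  PC2: 48/99 = 0.4848

Step 3 — cumulative fraction after k components = (λ_1 + ... + λ_k) / Σ λ:
  k = 1: 51/99 = 0.5152
  k = 2: (51 + 48)/99 = 99/99 = 1

Summary (fraction, with percent):

explained: PC1 0.5152 (51.52%), PC2 0.4848 (48.48%);  cumulative: 0.5152, 1


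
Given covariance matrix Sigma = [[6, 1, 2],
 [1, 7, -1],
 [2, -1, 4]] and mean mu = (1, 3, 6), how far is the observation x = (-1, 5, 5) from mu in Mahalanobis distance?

Step 1 — centre the observation: (x - mu) = (-2, 2, -1).

Step 2 — invert Sigma (cofactor / det for 3×3, or solve directly):
  Sigma^{-1} = [[0.2143, -0.0476, -0.119],
 [-0.0476, 0.1587, 0.0635],
 [-0.119, 0.0635, 0.3254]].

Step 3 — form the quadratic (x - mu)^T · Sigma^{-1} · (x - mu):
  Sigma^{-1} · (x - mu) = (-0.4048, 0.3492, 0.0397).
  (x - mu)^T · [Sigma^{-1} · (x - mu)] = (-2)·(-0.4048) + (2)·(0.3492) + (-1)·(0.0397) = 1.4683.

Step 4 — take square root: d = √(1.4683) ≈ 1.2117.

d(x, mu) = √(1.4683) ≈ 1.2117


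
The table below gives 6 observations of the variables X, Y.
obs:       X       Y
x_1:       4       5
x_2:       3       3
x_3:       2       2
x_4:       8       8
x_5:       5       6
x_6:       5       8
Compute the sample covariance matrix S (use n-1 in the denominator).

Step 1 — column means:
  mean(X) = (4 + 3 + 2 + 8 + 5 + 5) / 6 = 27/6 = 4.5
  mean(Y) = (5 + 3 + 2 + 8 + 6 + 8) / 6 = 32/6 = 5.3333

Step 2 — sample covariance S[i,j] = (1/(n-1)) · Σ_k (x_{k,i} - mean_i) · (x_{k,j} - mean_j), with n-1 = 5.
  S[X,X] = ((-0.5)·(-0.5) + (-1.5)·(-1.5) + (-2.5)·(-2.5) + (3.5)·(3.5) + (0.5)·(0.5) + (0.5)·(0.5)) / 5 = 21.5/5 = 4.3
  S[X,Y] = ((-0.5)·(-0.3333) + (-1.5)·(-2.3333) + (-2.5)·(-3.3333) + (3.5)·(2.6667) + (0.5)·(0.6667) + (0.5)·(2.6667)) / 5 = 23/5 = 4.6
  S[Y,Y] = ((-0.3333)·(-0.3333) + (-2.3333)·(-2.3333) + (-3.3333)·(-3.3333) + (2.6667)·(2.6667) + (0.6667)·(0.6667) + (2.6667)·(2.6667)) / 5 = 31.3333/5 = 6.2667

S is symmetric (S[j,i] = S[i,j]). Assembling:

S = [[4.3, 4.6],
 [4.6, 6.2667]]


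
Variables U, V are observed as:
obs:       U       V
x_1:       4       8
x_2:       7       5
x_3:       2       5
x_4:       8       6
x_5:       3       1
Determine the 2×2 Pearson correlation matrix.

Step 1 — column means:
  mean(U) = (4 + 7 + 2 + 8 + 3) / 5 = 24/5 = 4.8
  mean(V) = (8 + 5 + 5 + 6 + 1) / 5 = 25/5 = 5

Step 2 — sample variances and covariances s[i,j] = (1/(n-1)) · Σ_k (x_{k,i} - mean_i) · (x_{k,j} - mean_j), with n-1 = 4:
  s[U,U] = ((-0.8)·(-0.8) + (2.2)·(2.2) + (-2.8)·(-2.8) + (3.2)·(3.2) + (-1.8)·(-1.8)) / 4 = 26.8/4 = 6.7
  s[U,V] = ((-0.8)·(3) + (2.2)·(0) + (-2.8)·(0) + (3.2)·(1) + (-1.8)·(-4)) / 4 = 8/4 = 2
  s[V,V] = ((3)·(3) + (0)·(0) + (0)·(0) + (1)·(1) + (-4)·(-4)) / 4 = 26/4 = 6.5
  Sample standard deviations s_i = √(s[i,i]):
  s(U) = √(6.7) = 2.5884
  s(V) = √(6.5) = 2.5495

Step 3 — r_{ij} = s_{ij} / (s_i · s_j):
  r[U,U] = 1 (diagonal).
  r[U,V] = 2 / (2.5884 · 2.5495) = 2 / 6.5992 = 0.3031
  r[V,V] = 1 (diagonal).

R is symmetric with unit diagonal. Assembling:

R = [[1, 0.3031],
 [0.3031, 1]]


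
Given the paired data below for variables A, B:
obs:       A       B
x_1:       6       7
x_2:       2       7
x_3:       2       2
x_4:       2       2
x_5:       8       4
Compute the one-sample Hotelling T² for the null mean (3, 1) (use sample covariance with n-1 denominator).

Step 1 — sample mean vector:
  mean(A) = (6 + 2 + 2 + 2 + 8) / 5 = 20/5 = 4
  mean(B) = (7 + 7 + 2 + 2 + 4) / 5 = 22/5 = 4.4
  x̄ = (4, 4.4),  deviation x̄ - mu_0 = (4, 4.4) - (3, 1) = (1, 3.4).

Step 2 — sample covariance matrix, S[i,j] = (1/(n-1)) · Σ_k (x_{k,i} - mean_i) · (x_{k,j} - mean_j), divisor n-1 = 4:
  S[A,A] = ((2)·(2) + (-2)·(-2) + (-2)·(-2) + (-2)·(-2) + (4)·(4)) / 4 = 32/4 = 8
  S[A,B] = ((2)·(2.6) + (-2)·(2.6) + (-2)·(-2.4) + (-2)·(-2.4) + (4)·(-0.4)) / 4 = 8/4 = 2
  S[B,B] = ((2.6)·(2.6) + (2.6)·(2.6) + (-2.4)·(-2.4) + (-2.4)·(-2.4) + (-0.4)·(-0.4)) / 4 = 25.2/4 = 6.3
  S = [[8, 2],
 [2, 6.3]].

Step 3 — invert S. det(S) = 8·6.3 - (2)² = 46.4.
  S^{-1} = (1/det) · [[d, -b], [-b, a]] = [[0.1358, -0.0431],
 [-0.0431, 0.1724]].

Step 4 — quadratic form (x̄ - mu_0)^T · S^{-1} · (x̄ - mu_0):
  S^{-1} · (x̄ - mu_0) = (-0.0108, 0.5431),
  (x̄ - mu_0)^T · [...] = (1)·(-0.0108) + (3.4)·(0.5431) = 1.8358.

Step 5 — scale by n: T² = 5 · 1.8358 = 9.1789.

T² ≈ 9.1789


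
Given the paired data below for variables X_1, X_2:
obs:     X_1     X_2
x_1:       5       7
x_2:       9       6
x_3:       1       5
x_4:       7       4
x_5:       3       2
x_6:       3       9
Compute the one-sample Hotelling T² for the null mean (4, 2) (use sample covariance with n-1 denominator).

Step 1 — sample mean vector:
  mean(X_1) = (5 + 9 + 1 + 7 + 3 + 3) / 6 = 28/6 = 4.6667
  mean(X_2) = (7 + 6 + 5 + 4 + 2 + 9) / 6 = 33/6 = 5.5
  x̄ = (4.6667, 5.5),  deviation x̄ - mu_0 = (4.6667, 5.5) - (4, 2) = (0.6667, 3.5).

Step 2 — sample covariance matrix, S[i,j] = (1/(n-1)) · Σ_k (x_{k,i} - mean_i) · (x_{k,j} - mean_j), divisor n-1 = 5:
  S[X_1,X_1] = ((0.3333)·(0.3333) + (4.3333)·(4.3333) + (-3.6667)·(-3.6667) + (2.3333)·(2.3333) + (-1.6667)·(-1.6667) + (-1.6667)·(-1.6667)) / 5 = 43.3333/5 = 8.6667
  S[X_1,X_2] = ((0.3333)·(1.5) + (4.3333)·(0.5) + (-3.6667)·(-0.5) + (2.3333)·(-1.5) + (-1.6667)·(-3.5) + (-1.6667)·(3.5)) / 5 = 1/5 = 0.2
  S[X_2,X_2] = ((1.5)·(1.5) + (0.5)·(0.5) + (-0.5)·(-0.5) + (-1.5)·(-1.5) + (-3.5)·(-3.5) + (3.5)·(3.5)) / 5 = 29.5/5 = 5.9
  S = [[8.6667, 0.2],
 [0.2, 5.9]].

Step 3 — invert S. det(S) = 8.6667·5.9 - (0.2)² = 51.0933.
  S^{-1} = (1/det) · [[d, -b], [-b, a]] = [[0.1155, -0.0039],
 [-0.0039, 0.1696]].

Step 4 — quadratic form (x̄ - mu_0)^T · S^{-1} · (x̄ - mu_0):
  S^{-1} · (x̄ - mu_0) = (0.0633, 0.5911),
  (x̄ - mu_0)^T · [...] = (0.6667)·(0.0633) + (3.5)·(0.5911) = 2.111.

Step 5 — scale by n: T² = 6 · 2.111 = 12.6657.

T² ≈ 12.6657


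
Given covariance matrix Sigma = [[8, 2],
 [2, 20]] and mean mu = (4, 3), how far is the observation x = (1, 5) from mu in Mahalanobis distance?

Step 1 — centre the observation: (x - mu) = (-3, 2).

Step 2 — invert Sigma. det(Sigma) = 8·20 - (2)² = 156.
  Sigma^{-1} = (1/det) · [[d, -b], [-b, a]] = [[0.1282, -0.0128],
 [-0.0128, 0.0513]].

Step 3 — form the quadratic (x - mu)^T · Sigma^{-1} · (x - mu):
  Sigma^{-1} · (x - mu) = (-0.4103, 0.141).
  (x - mu)^T · [Sigma^{-1} · (x - mu)] = (-3)·(-0.4103) + (2)·(0.141) = 1.5128.

Step 4 — take square root: d = √(1.5128) ≈ 1.23.

d(x, mu) = √(1.5128) ≈ 1.23


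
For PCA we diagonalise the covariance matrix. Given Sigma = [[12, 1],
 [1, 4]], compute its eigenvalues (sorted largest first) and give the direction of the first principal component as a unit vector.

Step 1 — characteristic polynomial of 2×2 Sigma:
  det(Sigma - λI) = λ² - trace · λ + det = 0.
  trace = 12 + 4 = 16, det = 12·4 - (1)² = 47.
Step 2 — discriminant:
  Δ = trace² - 4·det = 256 - 188 = 68.
Step 3 — eigenvalues:
  λ = (trace ± √Δ)/2 = (16 ± 8.2462)/2,
  λ_1 = 12.1231,  λ_2 = 3.8769.

Step 4 — unit eigenvector for λ_1: solve (Sigma - λ_1 I)v = 0. First row:
  (12 - 12.1231)·v_x + (1)·v_y = 0, i.e. (-0.1231)·v_x + (1)·v_y = 0,
  so v ∝ (b, λ_1 - a) = (1, 0.1231) = u.
  ||u|| = √((1)² + (0.1231)²) = √(1.0152) ≈ 1.0075,
  v_1 = u/||u|| ≈ (0.9925, 0.1222) (||v_1|| = 1).

λ_1 = 12.1231,  λ_2 = 3.8769;  v_1 ≈ (0.9925, 0.1222)


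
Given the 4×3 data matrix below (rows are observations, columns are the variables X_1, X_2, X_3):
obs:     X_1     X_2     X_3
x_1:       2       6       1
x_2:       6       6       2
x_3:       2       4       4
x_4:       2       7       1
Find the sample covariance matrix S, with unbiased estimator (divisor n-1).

Step 1 — column means:
  mean(X_1) = (2 + 6 + 2 + 2) / 4 = 12/4 = 3
  mean(X_2) = (6 + 6 + 4 + 7) / 4 = 23/4 = 5.75
  mean(X_3) = (1 + 2 + 4 + 1) / 4 = 8/4 = 2

Step 2 — sample covariance S[i,j] = (1/(n-1)) · Σ_k (x_{k,i} - mean_i) · (x_{k,j} - mean_j), with n-1 = 3.
  S[X_1,X_1] = ((-1)·(-1) + (3)·(3) + (-1)·(-1) + (-1)·(-1)) / 3 = 12/3 = 4
  S[X_1,X_2] = ((-1)·(0.25) + (3)·(0.25) + (-1)·(-1.75) + (-1)·(1.25)) / 3 = 1/3 = 0.3333
  S[X_1,X_3] = ((-1)·(-1) + (3)·(0) + (-1)·(2) + (-1)·(-1)) / 3 = 0/3 = 0
  S[X_2,X_2] = ((0.25)·(0.25) + (0.25)·(0.25) + (-1.75)·(-1.75) + (1.25)·(1.25)) / 3 = 4.75/3 = 1.5833
  S[X_2,X_3] = ((0.25)·(-1) + (0.25)·(0) + (-1.75)·(2) + (1.25)·(-1)) / 3 = -5/3 = -1.6667
  S[X_3,X_3] = ((-1)·(-1) + (0)·(0) + (2)·(2) + (-1)·(-1)) / 3 = 6/3 = 2

S is symmetric (S[j,i] = S[i,j]). Assembling:

S = [[4, 0.3333, 0],
 [0.3333, 1.5833, -1.6667],
 [0, -1.6667, 2]]


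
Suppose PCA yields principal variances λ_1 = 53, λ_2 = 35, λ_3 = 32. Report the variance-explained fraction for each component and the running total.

Step 1 — total variance = trace(Sigma) = Σ λ_i = 53 + 35 + 32 = 120.

Step 2 — fraction explained by component i = λ_i / Σ λ:
  PC1: 53/120 = 0.4417
  PC2: 35/120 = 0.2917
  PC3: 32/120 = 0.2667

Step 3 — cumulative fraction after k components = (λ_1 + ... + λ_k) / Σ λ:
  k = 1: 53/120 = 0.4417
  k = 2: (53 + 35)/120 = 88/120 = 0.7333
  k = 3: (53 + 35 + 32)/120 = 120/120 = 1

Summary (fraction, with percent):

explained: PC1 0.4417 (44.17%), PC2 0.2917 (29.17%), PC3 0.2667 (26.67%);  cumulative: 0.4417, 0.7333, 1


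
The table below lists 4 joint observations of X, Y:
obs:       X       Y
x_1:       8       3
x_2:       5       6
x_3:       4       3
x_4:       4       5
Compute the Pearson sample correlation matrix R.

Step 1 — column means:
  mean(X) = (8 + 5 + 4 + 4) / 4 = 21/4 = 5.25
  mean(Y) = (3 + 6 + 3 + 5) / 4 = 17/4 = 4.25

Step 2 — sample variances and covariances s[i,j] = (1/(n-1)) · Σ_k (x_{k,i} - mean_i) · (x_{k,j} - mean_j), with n-1 = 3:
  s[X,X] = ((2.75)·(2.75) + (-0.25)·(-0.25) + (-1.25)·(-1.25) + (-1.25)·(-1.25)) / 3 = 10.75/3 = 3.5833
  s[X,Y] = ((2.75)·(-1.25) + (-0.25)·(1.75) + (-1.25)·(-1.25) + (-1.25)·(0.75)) / 3 = -3.25/3 = -1.0833
  s[Y,Y] = ((-1.25)·(-1.25) + (1.75)·(1.75) + (-1.25)·(-1.25) + (0.75)·(0.75)) / 3 = 6.75/3 = 2.25
  Sample standard deviations s_i = √(s[i,i]):
  s(X) = √(3.5833) = 1.893
  s(Y) = √(2.25) = 1.5

Step 3 — r_{ij} = s_{ij} / (s_i · s_j):
  r[X,X] = 1 (diagonal).
  r[X,Y] = -1.0833 / (1.893 · 1.5) = -1.0833 / 2.8395 = -0.3815
  r[Y,Y] = 1 (diagonal).

R is symmetric with unit diagonal. Assembling:

R = [[1, -0.3815],
 [-0.3815, 1]]


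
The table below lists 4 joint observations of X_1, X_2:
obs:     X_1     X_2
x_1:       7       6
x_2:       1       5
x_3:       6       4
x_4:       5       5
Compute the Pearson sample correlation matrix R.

Step 1 — column means:
  mean(X_1) = (7 + 1 + 6 + 5) / 4 = 19/4 = 4.75
  mean(X_2) = (6 + 5 + 4 + 5) / 4 = 20/4 = 5

Step 2 — sample variances and covariances s[i,j] = (1/(n-1)) · Σ_k (x_{k,i} - mean_i) · (x_{k,j} - mean_j), with n-1 = 3:
  s[X_1,X_1] = ((2.25)·(2.25) + (-3.75)·(-3.75) + (1.25)·(1.25) + (0.25)·(0.25)) / 3 = 20.75/3 = 6.9167
  s[X_1,X_2] = ((2.25)·(1) + (-3.75)·(0) + (1.25)·(-1) + (0.25)·(0)) / 3 = 1/3 = 0.3333
  s[X_2,X_2] = ((1)·(1) + (0)·(0) + (-1)·(-1) + (0)·(0)) / 3 = 2/3 = 0.6667
  Sample standard deviations s_i = √(s[i,i]):
  s(X_1) = √(6.9167) = 2.63
  s(X_2) = √(0.6667) = 0.8165

Step 3 — r_{ij} = s_{ij} / (s_i · s_j):
  r[X_1,X_1] = 1 (diagonal).
  r[X_1,X_2] = 0.3333 / (2.63 · 0.8165) = 0.3333 / 2.1473 = 0.1552
  r[X_2,X_2] = 1 (diagonal).

R is symmetric with unit diagonal. Assembling:

R = [[1, 0.1552],
 [0.1552, 1]]


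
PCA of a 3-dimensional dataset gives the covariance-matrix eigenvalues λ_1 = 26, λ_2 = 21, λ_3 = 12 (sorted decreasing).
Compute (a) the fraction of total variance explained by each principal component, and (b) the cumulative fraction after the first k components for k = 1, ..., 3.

Step 1 — total variance = trace(Sigma) = Σ λ_i = 26 + 21 + 12 = 59.

Step 2 — fraction explained by component i = λ_i / Σ λ:
  PC1: 26/59 = 0.4407
  PC2: 21/59 = 0.3559
  PC3: 12/59 = 0.2034

Step 3 — cumulative fraction after k components = (λ_1 + ... + λ_k) / Σ λ:
  k = 1: 26/59 = 0.4407
  k = 2: (26 + 21)/59 = 47/59 = 0.7966
  k = 3: (26 + 21 + 12)/59 = 59/59 = 1

Summary (fraction, with percent):

explained: PC1 0.4407 (44.07%), PC2 0.3559 (35.59%), PC3 0.2034 (20.34%);  cumulative: 0.4407, 0.7966, 1


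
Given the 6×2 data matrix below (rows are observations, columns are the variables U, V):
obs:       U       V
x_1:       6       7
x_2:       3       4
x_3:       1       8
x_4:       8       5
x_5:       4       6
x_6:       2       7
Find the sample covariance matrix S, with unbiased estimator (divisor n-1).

Step 1 — column means:
  mean(U) = (6 + 3 + 1 + 8 + 4 + 2) / 6 = 24/6 = 4
  mean(V) = (7 + 4 + 8 + 5 + 6 + 7) / 6 = 37/6 = 6.1667

Step 2 — sample covariance S[i,j] = (1/(n-1)) · Σ_k (x_{k,i} - mean_i) · (x_{k,j} - mean_j), with n-1 = 5.
  S[U,U] = ((2)·(2) + (-1)·(-1) + (-3)·(-3) + (4)·(4) + (0)·(0) + (-2)·(-2)) / 5 = 34/5 = 6.8
  S[U,V] = ((2)·(0.8333) + (-1)·(-2.1667) + (-3)·(1.8333) + (4)·(-1.1667) + (0)·(-0.1667) + (-2)·(0.8333)) / 5 = -8/5 = -1.6
  S[V,V] = ((0.8333)·(0.8333) + (-2.1667)·(-2.1667) + (1.8333)·(1.8333) + (-1.1667)·(-1.1667) + (-0.1667)·(-0.1667) + (0.8333)·(0.8333)) / 5 = 10.8333/5 = 2.1667

S is symmetric (S[j,i] = S[i,j]). Assembling:

S = [[6.8, -1.6],
 [-1.6, 2.1667]]


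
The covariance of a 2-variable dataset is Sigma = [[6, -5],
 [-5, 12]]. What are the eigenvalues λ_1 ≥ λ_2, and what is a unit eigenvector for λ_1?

Step 1 — characteristic polynomial of 2×2 Sigma:
  det(Sigma - λI) = λ² - trace · λ + det = 0.
  trace = 6 + 12 = 18, det = 6·12 - (-5)² = 47.
Step 2 — discriminant:
  Δ = trace² - 4·det = 324 - 188 = 136.
Step 3 — eigenvalues:
  λ = (trace ± √Δ)/2 = (18 ± 11.6619)/2,
  λ_1 = 14.831,  λ_2 = 3.169.

Step 4 — unit eigenvector for λ_1: solve (Sigma - λ_1 I)v = 0. First row:
  (6 - 14.831)·v_x + (-5)·v_y = 0, i.e. (-8.831)·v_x + (-5)·v_y = 0,
  so v ∝ (b, λ_1 - a) = (-5, 8.831); multiply by -1 so the first entry is positive: u = (5, -8.831).
  ||u|| = √((5)² + (-8.831)²) = √(102.9857) ≈ 10.1482,
  v_1 = u/||u|| ≈ (0.4927, -0.8702) (||v_1|| = 1).

λ_1 = 14.831,  λ_2 = 3.169;  v_1 ≈ (0.4927, -0.8702)


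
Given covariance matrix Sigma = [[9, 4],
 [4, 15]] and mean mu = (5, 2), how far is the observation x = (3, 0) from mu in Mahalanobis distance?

Step 1 — centre the observation: (x - mu) = (-2, -2).

Step 2 — invert Sigma. det(Sigma) = 9·15 - (4)² = 119.
  Sigma^{-1} = (1/det) · [[d, -b], [-b, a]] = [[0.1261, -0.0336],
 [-0.0336, 0.0756]].

Step 3 — form the quadratic (x - mu)^T · Sigma^{-1} · (x - mu):
  Sigma^{-1} · (x - mu) = (-0.1849, -0.084).
  (x - mu)^T · [Sigma^{-1} · (x - mu)] = (-2)·(-0.1849) + (-2)·(-0.084) = 0.5378.

Step 4 — take square root: d = √(0.5378) ≈ 0.7334.

d(x, mu) = √(0.5378) ≈ 0.7334


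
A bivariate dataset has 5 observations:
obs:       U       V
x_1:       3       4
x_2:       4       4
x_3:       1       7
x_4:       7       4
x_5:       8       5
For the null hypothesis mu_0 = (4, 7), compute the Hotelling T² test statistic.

Step 1 — sample mean vector:
  mean(U) = (3 + 4 + 1 + 7 + 8) / 5 = 23/5 = 4.6
  mean(V) = (4 + 4 + 7 + 4 + 5) / 5 = 24/5 = 4.8
  x̄ = (4.6, 4.8),  deviation x̄ - mu_0 = (4.6, 4.8) - (4, 7) = (0.6, -2.2).

Step 2 — sample covariance matrix, S[i,j] = (1/(n-1)) · Σ_k (x_{k,i} - mean_i) · (x_{k,j} - mean_j), divisor n-1 = 4:
  S[U,U] = ((-1.6)·(-1.6) + (-0.6)·(-0.6) + (-3.6)·(-3.6) + (2.4)·(2.4) + (3.4)·(3.4)) / 4 = 33.2/4 = 8.3
  S[U,V] = ((-1.6)·(-0.8) + (-0.6)·(-0.8) + (-3.6)·(2.2) + (2.4)·(-0.8) + (3.4)·(0.2)) / 4 = -7.4/4 = -1.85
  S[V,V] = ((-0.8)·(-0.8) + (-0.8)·(-0.8) + (2.2)·(2.2) + (-0.8)·(-0.8) + (0.2)·(0.2)) / 4 = 6.8/4 = 1.7
  S = [[8.3, -1.85],
 [-1.85, 1.7]].

Step 3 — invert S. det(S) = 8.3·1.7 - (-1.85)² = 10.6875.
  S^{-1} = (1/det) · [[d, -b], [-b, a]] = [[0.1591, 0.1731],
 [0.1731, 0.7766]].

Step 4 — quadratic form (x̄ - mu_0)^T · S^{-1} · (x̄ - mu_0):
  S^{-1} · (x̄ - mu_0) = (-0.2854, -1.6047),
  (x̄ - mu_0)^T · [...] = (0.6)·(-0.2854) + (-2.2)·(-1.6047) = 3.3591.

Step 5 — scale by n: T² = 5 · 3.3591 = 16.7953.

T² ≈ 16.7953


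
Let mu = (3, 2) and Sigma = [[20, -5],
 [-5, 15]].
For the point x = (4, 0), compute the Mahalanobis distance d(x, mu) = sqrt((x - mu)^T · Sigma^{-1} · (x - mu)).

Step 1 — centre the observation: (x - mu) = (1, -2).

Step 2 — invert Sigma. det(Sigma) = 20·15 - (-5)² = 275.
  Sigma^{-1} = (1/det) · [[d, -b], [-b, a]] = [[0.0545, 0.0182],
 [0.0182, 0.0727]].

Step 3 — form the quadratic (x - mu)^T · Sigma^{-1} · (x - mu):
  Sigma^{-1} · (x - mu) = (0.0182, -0.1273).
  (x - mu)^T · [Sigma^{-1} · (x - mu)] = (1)·(0.0182) + (-2)·(-0.1273) = 0.2727.

Step 4 — take square root: d = √(0.2727) ≈ 0.5222.

d(x, mu) = √(0.2727) ≈ 0.5222


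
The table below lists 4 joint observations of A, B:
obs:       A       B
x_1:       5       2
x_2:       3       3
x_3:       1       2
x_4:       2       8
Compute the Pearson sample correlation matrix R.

Step 1 — column means:
  mean(A) = (5 + 3 + 1 + 2) / 4 = 11/4 = 2.75
  mean(B) = (2 + 3 + 2 + 8) / 4 = 15/4 = 3.75

Step 2 — sample variances and covariances s[i,j] = (1/(n-1)) · Σ_k (x_{k,i} - mean_i) · (x_{k,j} - mean_j), with n-1 = 3:
  s[A,A] = ((2.25)·(2.25) + (0.25)·(0.25) + (-1.75)·(-1.75) + (-0.75)·(-0.75)) / 3 = 8.75/3 = 2.9167
  s[A,B] = ((2.25)·(-1.75) + (0.25)·(-0.75) + (-1.75)·(-1.75) + (-0.75)·(4.25)) / 3 = -4.25/3 = -1.4167
  s[B,B] = ((-1.75)·(-1.75) + (-0.75)·(-0.75) + (-1.75)·(-1.75) + (4.25)·(4.25)) / 3 = 24.75/3 = 8.25
  Sample standard deviations s_i = √(s[i,i]):
  s(A) = √(2.9167) = 1.7078
  s(B) = √(8.25) = 2.8723

Step 3 — r_{ij} = s_{ij} / (s_i · s_j):
  r[A,A] = 1 (diagonal).
  r[A,B] = -1.4167 / (1.7078 · 2.8723) = -1.4167 / 4.9054 = -0.2888
  r[B,B] = 1 (diagonal).

R is symmetric with unit diagonal. Assembling:

R = [[1, -0.2888],
 [-0.2888, 1]]


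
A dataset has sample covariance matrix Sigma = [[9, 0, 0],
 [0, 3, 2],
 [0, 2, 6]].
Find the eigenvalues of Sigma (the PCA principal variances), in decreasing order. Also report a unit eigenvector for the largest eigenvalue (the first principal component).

Step 1 — characteristic polynomial p(λ) = det(λI - Sigma) = λ³ - tr·λ² + c_1·λ - det, where tr = trace, c_1 = sum of the principal 2×2 minors, det = det(Sigma):
  tr = 9 + 3 + 6 = 18,
  c_1 = (9·3 - (0)²) + (9·6 - (0)²) + (3·6 - (2)²) = 27 + 54 + 14 = 95,
  det = 9·(3·6 - (2)²) - (0)·((0)·6 - (2)·(0)) + (0)·((0)·(2) - 3·(0)) = 9·(14) - (0)·(0) + (0)·(0) = 126.
  So p(λ) = λ³ - 18λ² + 95λ - 126.
Step 2 — look for an integer root (rational root theorem: any rational root is an integer divisor of 126). Testing λ = 2:
  p(2) = 8 - 72 + 190 - 126 = 0  ✓
  Dividing out (λ - 2): p(λ) = (λ - 2)(λ² - 16λ + 63).
Step 3 — remaining eigenvalues from the quadratic λ² - 16λ + 63 = 0:
  Δ = 16² - 4·63 = 256 - 252 = 4,  λ = (16 ± √4)/2 = (16 ± 2)/2 = 9 or 7.
  Sorted: λ_1 = 9,  λ_2 = 7,  λ_3 = 2  (check: sum = 18 = tr ✓).

Step 4 — unit eigenvector for λ_1 = 9: v spans the null space of (Sigma - λ_1 I), whose rows are
  r_1 = (0, 0, 0),  r_2 = (0, -6, 2),  r_3 = (0, 2, -3).
  v is orthogonal to every row, so take v ∝ r_2 × r_3 = ((-6)·(-3) - (2)·(2), (2)·(0) - (0)·(-3), (0)·(2) - (-6)·(0)) = (14, 0, 0).
  Rescale (divide by 14): u = (1, 0, 0).
  ||u|| = √((1)² + (0)² + (0)²) = √(1) = 1,  v_1 = u/||u|| ≈ (1, 0, 0) (||v_1|| = 1).

λ_1 = 9,  λ_2 = 7,  λ_3 = 2;  v_1 ≈ (1, 0, 0)


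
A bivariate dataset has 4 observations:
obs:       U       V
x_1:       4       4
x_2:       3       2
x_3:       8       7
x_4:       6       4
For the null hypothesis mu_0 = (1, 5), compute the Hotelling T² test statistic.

Step 1 — sample mean vector:
  mean(U) = (4 + 3 + 8 + 6) / 4 = 21/4 = 5.25
  mean(V) = (4 + 2 + 7 + 4) / 4 = 17/4 = 4.25
  x̄ = (5.25, 4.25),  deviation x̄ - mu_0 = (5.25, 4.25) - (1, 5) = (4.25, -0.75).

Step 2 — sample covariance matrix, S[i,j] = (1/(n-1)) · Σ_k (x_{k,i} - mean_i) · (x_{k,j} - mean_j), divisor n-1 = 3:
  S[U,U] = ((-1.25)·(-1.25) + (-2.25)·(-2.25) + (2.75)·(2.75) + (0.75)·(0.75)) / 3 = 14.75/3 = 4.9167
  S[U,V] = ((-1.25)·(-0.25) + (-2.25)·(-2.25) + (2.75)·(2.75) + (0.75)·(-0.25)) / 3 = 12.75/3 = 4.25
  S[V,V] = ((-0.25)·(-0.25) + (-2.25)·(-2.25) + (2.75)·(2.75) + (-0.25)·(-0.25)) / 3 = 12.75/3 = 4.25
  S = [[4.9167, 4.25],
 [4.25, 4.25]].

Step 3 — invert S. det(S) = 4.9167·4.25 - (4.25)² = 2.8333.
  S^{-1} = (1/det) · [[d, -b], [-b, a]] = [[1.5, -1.5],
 [-1.5, 1.7353]].

Step 4 — quadratic form (x̄ - mu_0)^T · S^{-1} · (x̄ - mu_0):
  S^{-1} · (x̄ - mu_0) = (7.5, -7.6765),
  (x̄ - mu_0)^T · [...] = (4.25)·(7.5) + (-0.75)·(-7.6765) = 37.6324.

Step 5 — scale by n: T² = 4 · 37.6324 = 150.5294.

T² ≈ 150.5294


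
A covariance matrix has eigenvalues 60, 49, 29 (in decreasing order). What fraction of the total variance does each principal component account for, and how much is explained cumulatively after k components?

Step 1 — total variance = trace(Sigma) = Σ λ_i = 60 + 49 + 29 = 138.

Step 2 — fraction explained by component i = λ_i / Σ λ:
  PC1: 60/138 = 0.4348
  PC2: 49/138 = 0.3551
  PC3: 29/138 = 0.2101

Step 3 — cumulative fraction after k components = (λ_1 + ... + λ_k) / Σ λ:
  k = 1: 60/138 = 0.4348
  k = 2: (60 + 49)/138 = 109/138 = 0.7899
  k = 3: (60 + 49 + 29)/138 = 138/138 = 1

Summary (fraction, with percent):

explained: PC1 0.4348 (43.48%), PC2 0.3551 (35.51%), PC3 0.2101 (21.01%);  cumulative: 0.4348, 0.7899, 1


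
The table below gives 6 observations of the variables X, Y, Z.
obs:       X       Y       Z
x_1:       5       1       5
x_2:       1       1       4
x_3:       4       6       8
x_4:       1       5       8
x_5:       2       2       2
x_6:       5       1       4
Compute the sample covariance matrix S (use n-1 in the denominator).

Step 1 — column means:
  mean(X) = (5 + 1 + 4 + 1 + 2 + 5) / 6 = 18/6 = 3
  mean(Y) = (1 + 1 + 6 + 5 + 2 + 1) / 6 = 16/6 = 2.6667
  mean(Z) = (5 + 4 + 8 + 8 + 2 + 4) / 6 = 31/6 = 5.1667

Step 2 — sample covariance S[i,j] = (1/(n-1)) · Σ_k (x_{k,i} - mean_i) · (x_{k,j} - mean_j), with n-1 = 5.
  S[X,X] = ((2)·(2) + (-2)·(-2) + (1)·(1) + (-2)·(-2) + (-1)·(-1) + (2)·(2)) / 5 = 18/5 = 3.6
  S[X,Y] = ((2)·(-1.6667) + (-2)·(-1.6667) + (1)·(3.3333) + (-2)·(2.3333) + (-1)·(-0.6667) + (2)·(-1.6667)) / 5 = -4/5 = -0.8
  S[X,Z] = ((2)·(-0.1667) + (-2)·(-1.1667) + (1)·(2.8333) + (-2)·(2.8333) + (-1)·(-3.1667) + (2)·(-1.1667)) / 5 = 0/5 = 0
  S[Y,Y] = ((-1.6667)·(-1.6667) + (-1.6667)·(-1.6667) + (3.3333)·(3.3333) + (2.3333)·(2.3333) + (-0.6667)·(-0.6667) + (-1.6667)·(-1.6667)) / 5 = 25.3333/5 = 5.0667
  S[Y,Z] = ((-1.6667)·(-0.1667) + (-1.6667)·(-1.1667) + (3.3333)·(2.8333) + (2.3333)·(2.8333) + (-0.6667)·(-3.1667) + (-1.6667)·(-1.1667)) / 5 = 22.3333/5 = 4.4667
  S[Z,Z] = ((-0.1667)·(-0.1667) + (-1.1667)·(-1.1667) + (2.8333)·(2.8333) + (2.8333)·(2.8333) + (-3.1667)·(-3.1667) + (-1.1667)·(-1.1667)) / 5 = 28.8333/5 = 5.7667

S is symmetric (S[j,i] = S[i,j]). Assembling:

S = [[3.6, -0.8, 0],
 [-0.8, 5.0667, 4.4667],
 [0, 4.4667, 5.7667]]


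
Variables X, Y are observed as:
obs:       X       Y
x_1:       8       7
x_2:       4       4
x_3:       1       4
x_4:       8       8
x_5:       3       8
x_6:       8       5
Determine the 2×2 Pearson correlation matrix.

Step 1 — column means:
  mean(X) = (8 + 4 + 1 + 8 + 3 + 8) / 6 = 32/6 = 5.3333
  mean(Y) = (7 + 4 + 4 + 8 + 8 + 5) / 6 = 36/6 = 6

Step 2 — sample variances and covariances s[i,j] = (1/(n-1)) · Σ_k (x_{k,i} - mean_i) · (x_{k,j} - mean_j), with n-1 = 5:
  s[X,X] = ((2.6667)·(2.6667) + (-1.3333)·(-1.3333) + (-4.3333)·(-4.3333) + (2.6667)·(2.6667) + (-2.3333)·(-2.3333) + (2.6667)·(2.6667)) / 5 = 47.3333/5 = 9.4667
  s[X,Y] = ((2.6667)·(1) + (-1.3333)·(-2) + (-4.3333)·(-2) + (2.6667)·(2) + (-2.3333)·(2) + (2.6667)·(-1)) / 5 = 12/5 = 2.4
  s[Y,Y] = ((1)·(1) + (-2)·(-2) + (-2)·(-2) + (2)·(2) + (2)·(2) + (-1)·(-1)) / 5 = 18/5 = 3.6
  Sample standard deviations s_i = √(s[i,i]):
  s(X) = √(9.4667) = 3.0768
  s(Y) = √(3.6) = 1.8974

Step 3 — r_{ij} = s_{ij} / (s_i · s_j):
  r[X,X] = 1 (diagonal).
  r[X,Y] = 2.4 / (3.0768 · 1.8974) = 2.4 / 5.8378 = 0.4111
  r[Y,Y] = 1 (diagonal).

R is symmetric with unit diagonal. Assembling:

R = [[1, 0.4111],
 [0.4111, 1]]


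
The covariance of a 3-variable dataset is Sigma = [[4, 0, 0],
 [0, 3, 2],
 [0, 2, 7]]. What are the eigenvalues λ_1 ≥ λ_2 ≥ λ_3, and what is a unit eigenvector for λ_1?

Step 1 — characteristic polynomial p(λ) = det(λI - Sigma) = λ³ - tr·λ² + c_1·λ - det, where tr = trace, c_1 = sum of the principal 2×2 minors, det = det(Sigma):
  tr = 4 + 3 + 7 = 14,
  c_1 = (4·3 - (0)²) + (4·7 - (0)²) + (3·7 - (2)²) = 12 + 28 + 17 = 57,
  det = 4·(3·7 - (2)²) - (0)·((0)·7 - (2)·(0)) + (0)·((0)·(2) - 3·(0)) = 4·(17) - (0)·(0) + (0)·(0) = 68.
  So p(λ) = λ³ - 14λ² + 57λ - 68.
Step 2 — look for an integer root (rational root theorem: any rational root is an integer divisor of 68). Testing λ = 4:
  p(4) = 64 - 224 + 228 - 68 = 0  ✓
  Dividing out (λ - 4): p(λ) = (λ - 4)(λ² - 10λ + 17).
Step 3 — remaining eigenvalues from the quadratic λ² - 10λ + 17 = 0:
  Δ = 10² - 4·17 = 100 - 68 = 32,  λ = (10 ± √32)/2 = (10 ± 5.6569)/2 ≈ 7.8284 or 2.1716.
  Sorted: λ_1 = 7.8284,  λ_2 = 4,  λ_3 = 2.1716  (check: sum = 14 = tr ✓).

Step 4 — unit eigenvector for λ_1 ≈ 7.8284: v spans the null space of (Sigma - λ_1 I), whose rows are
  r_1 = (-3.8284, 0, 0),  r_2 = (0, -4.8284, 2),  r_3 = (0, 2, -0.8284).
  v is orthogonal to every row, so take v ∝ r_1 × r_2 = ((0)·(2) - (0)·(-4.8284), (0)·(0) - (-3.8284)·(2), (-3.8284)·(-4.8284) - (0)·(0)) ≈ (0, 7.6569, 18.4853).
  Let u = (0, 7.6569, 18.4853).
  ||u|| = √((0)² + (7.6569)² + (18.4853)²) = √(400.333) ≈ 20.0083,  v_1 = u/||u|| ≈ (0, 0.3827, 0.9239) (||v_1|| = 1).

λ_1 = 7.8284,  λ_2 = 4,  λ_3 = 2.1716;  v_1 ≈ (0, 0.3827, 0.9239)
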